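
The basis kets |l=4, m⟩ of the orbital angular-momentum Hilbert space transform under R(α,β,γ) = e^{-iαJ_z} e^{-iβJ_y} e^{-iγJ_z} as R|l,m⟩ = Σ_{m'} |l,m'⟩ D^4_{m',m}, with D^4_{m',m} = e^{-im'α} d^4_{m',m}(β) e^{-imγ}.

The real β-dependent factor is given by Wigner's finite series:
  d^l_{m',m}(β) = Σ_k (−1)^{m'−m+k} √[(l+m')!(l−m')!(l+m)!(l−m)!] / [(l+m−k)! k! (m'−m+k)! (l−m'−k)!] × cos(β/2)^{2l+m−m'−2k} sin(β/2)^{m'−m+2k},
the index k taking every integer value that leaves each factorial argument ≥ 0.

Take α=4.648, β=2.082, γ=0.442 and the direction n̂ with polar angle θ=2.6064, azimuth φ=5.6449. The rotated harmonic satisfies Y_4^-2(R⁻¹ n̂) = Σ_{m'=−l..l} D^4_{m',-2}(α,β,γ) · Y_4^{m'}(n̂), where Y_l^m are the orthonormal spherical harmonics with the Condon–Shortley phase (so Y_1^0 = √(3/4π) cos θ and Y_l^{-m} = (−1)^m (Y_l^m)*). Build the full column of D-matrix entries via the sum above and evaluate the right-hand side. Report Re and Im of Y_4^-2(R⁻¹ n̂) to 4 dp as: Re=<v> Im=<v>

Need the full column D^4_{m',-2} for m'=−4..4 at α=4.648, β=2.082, γ=0.442.
cos(β/2)=0.505358, sin(β/2)=0.862910
d^4_{-4,-2}: single k=2 term ⇒ +0.065630;  D = +0.053168+0.038477i
d^4_{-3,-2}: k∈[1..2] ⇒ +0.027178 -0.237726 = -0.210547;  D = +0.134156-0.162272i
d^4_{-2,-2}: k∈[0..2] ⇒ +0.004254 -0.148835 +0.542436 = +0.397855;  D = -0.289686-0.272710i
d^4_{-1,-2}: k∈[0..2] ⇒ -0.030817 +0.449259 -0.873251 = -0.454809;  D = -0.332411+0.310410i
d^4_{0,-2}: k∈[0..2] ⇒ +0.117664 -0.914844 +1.000258 = +0.203078;  D = +0.128764+0.157036i
d^4_{1,-2}: k∈[0..2] ⇒ -0.299506 +1.309876 -0.763825 = +0.246546;  D = -0.200313+0.143734i
d^4_{2,-2}: k∈[0..2] ⇒ +0.542436 -1.265237 +0.307414 = -0.415387;  D = +0.219950+0.352375i
d^4_{3,-2}: k∈[0..1] ⇒ -0.693121 +0.673630 = -0.019491;  D = -0.017164+0.009235i
d^4_{4,-2}: single k=0 term ⇒ +0.557917;  D = +0.232194+0.507304i
Y_4^{m'}(θ=2.6064,φ=5.6449) and Σ D·Y over m':
  (+0.0532+0.0385i)·(-0.0249+0.0166i)  (+0.1342-0.1623i)·(+0.0482-0.1345i)  (-0.2897-0.2727i)·(+0.1055+0.3480i)  (-0.3324+0.3104i)·(-0.3632-0.2695i)  (+0.1288+0.1570i)·(-0.0038+0.0000i)  (-0.2003+0.1437i)·(+0.3632-0.2695i)  (+0.2199+0.3524i)·(+0.1055-0.3480i)  (-0.0172+0.0092i)·(-0.0482-0.1345i)  (+0.2322+0.5073i)·(-0.0249-0.0166i)
Y_4^-2(R⁻¹ n̂) = +0.367455-0.127109i

Re=0.3675 Im=-0.1271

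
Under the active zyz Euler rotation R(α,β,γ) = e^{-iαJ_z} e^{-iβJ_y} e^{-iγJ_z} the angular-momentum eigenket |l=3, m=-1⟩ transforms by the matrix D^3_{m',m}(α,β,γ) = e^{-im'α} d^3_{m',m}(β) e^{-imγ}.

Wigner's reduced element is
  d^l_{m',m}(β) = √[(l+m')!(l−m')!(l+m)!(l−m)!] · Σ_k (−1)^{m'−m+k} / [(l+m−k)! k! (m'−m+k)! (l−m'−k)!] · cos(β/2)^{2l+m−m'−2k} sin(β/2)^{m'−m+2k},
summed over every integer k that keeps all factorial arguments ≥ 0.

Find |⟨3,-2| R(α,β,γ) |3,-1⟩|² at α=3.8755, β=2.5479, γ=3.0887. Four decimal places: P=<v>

D^3_{-2,-1}(3.8755,2.5479,3.0887) = e^{-i·-2·3.8755}·d^3_{-2,-1}(2.5479)·e^{-i·-1·3.0887}. Compute d first:
c=cos(2.5479/2)=0.292506, s=sin(2.5479/2)=0.956264; N=√[1·120·2·24]=75.894664
Admissible k: 1..2 (factorial args all ≥0)
  k=1: (−1)^0·75.8947/(24)·0.2925^5·0.9563^1 = +0.006475
  k=2: (−1)^1·75.8947/(12)·0.2925^3·0.9563^3 = -0.138410
d^3_{-2,-1}(2.5479) = +0.006475 -0.138410 = -0.131935
|D^3_{-2,-1}|² = |d^3_{-2,-1}(β)|² = (-0.131935)² = 0.017407 (the z-rotation phases have unit modulus)

P=0.0174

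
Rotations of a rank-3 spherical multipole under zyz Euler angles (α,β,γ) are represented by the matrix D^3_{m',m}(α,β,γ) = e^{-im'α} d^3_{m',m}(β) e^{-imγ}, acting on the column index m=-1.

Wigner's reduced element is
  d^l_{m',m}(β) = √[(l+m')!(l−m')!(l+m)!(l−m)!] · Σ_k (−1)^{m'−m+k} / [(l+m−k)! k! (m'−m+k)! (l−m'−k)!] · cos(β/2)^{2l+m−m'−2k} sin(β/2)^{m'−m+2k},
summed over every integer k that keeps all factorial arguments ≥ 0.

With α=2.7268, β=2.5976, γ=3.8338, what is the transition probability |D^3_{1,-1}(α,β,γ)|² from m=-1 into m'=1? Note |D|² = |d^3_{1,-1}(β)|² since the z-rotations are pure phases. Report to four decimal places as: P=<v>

Split into d^3_{1,-1}(β=2.5976) × two z-phases.
Half-angle: c=0.268655, s=0.963236. N=√(24·2·2·24)=48.000000
k: max(0,(-1)−(1))=0 … min(3+(-1),3−(1))=2
  k=0: (−1)^2·48.0000/(8)·0.2687^4·0.9632^2 = +0.029000
  k=1: (−1)^3·48.0000/(6)·0.2687^2·0.9632^4 = -0.497063
  k=2: (−1)^4·48.0000/(48)·0.2687^0·0.9632^6 = +0.798726
d^3_{1,-1}(2.5976) = +0.029000 -0.497063 +0.798726 = +0.330663
|D^3_{1,-1}|² = |d^3_{1,-1}(β)|² = (+0.330663)² = 0.109338 (the z-rotation phases have unit modulus)

P=0.1093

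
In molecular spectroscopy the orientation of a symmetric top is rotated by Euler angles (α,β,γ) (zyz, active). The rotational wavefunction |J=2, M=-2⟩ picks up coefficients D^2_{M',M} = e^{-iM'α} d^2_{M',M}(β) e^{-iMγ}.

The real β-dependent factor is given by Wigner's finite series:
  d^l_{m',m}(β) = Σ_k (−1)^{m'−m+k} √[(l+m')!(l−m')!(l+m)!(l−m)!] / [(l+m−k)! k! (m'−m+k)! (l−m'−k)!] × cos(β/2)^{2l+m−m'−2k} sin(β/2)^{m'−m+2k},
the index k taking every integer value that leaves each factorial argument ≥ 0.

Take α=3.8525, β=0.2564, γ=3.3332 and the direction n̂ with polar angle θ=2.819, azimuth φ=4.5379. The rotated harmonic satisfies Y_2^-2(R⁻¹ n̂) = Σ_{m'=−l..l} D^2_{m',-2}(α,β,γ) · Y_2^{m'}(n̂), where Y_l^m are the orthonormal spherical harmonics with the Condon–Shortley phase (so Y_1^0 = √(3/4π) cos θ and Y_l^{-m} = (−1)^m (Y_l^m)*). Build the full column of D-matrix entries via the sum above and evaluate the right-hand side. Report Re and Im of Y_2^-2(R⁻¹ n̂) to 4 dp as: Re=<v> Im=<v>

Need the full column D^2_{m',-2} for m'=−2..2 at α=3.8525, β=0.2564, γ=3.3332.
cos(β/2)=0.991794, sin(β/2)=0.127849
d^2_{-2,-2}: single k=0 term ⇒ +0.967576;  D = -0.224572+0.941154i
d^2_{-1,-2}: single k=0 term ⇒ -0.249455;  D = +0.114456+0.221647i
d^2_{0,-2}: single k=0 term ⇒ +0.039383;  D = +0.036527+0.014726i
d^2_{1,-2}: single k=0 term ⇒ -0.004145;  D = +0.003925-0.001334i
d^2_{2,-2}: single k=0 term ⇒ +0.000267;  D = +0.000136-0.000230i
Y_2^{m'}(θ=2.819,φ=4.5379) and Σ D·Y over m':
  (-0.2246+0.9412i)·(-0.0365-0.0133i)  (+0.1145+0.2216i)·(+0.0403-0.2288i)  (+0.0365+0.0147i)·(+0.5357+0.0000i)  (+0.0039-0.0013i)·(-0.0403-0.2288i)  (+0.0001-0.0002i)·(-0.0365+0.0133i)
Y_2^-2(R⁻¹ n̂) = +0.095107-0.041545i

Re=0.0951 Im=-0.0415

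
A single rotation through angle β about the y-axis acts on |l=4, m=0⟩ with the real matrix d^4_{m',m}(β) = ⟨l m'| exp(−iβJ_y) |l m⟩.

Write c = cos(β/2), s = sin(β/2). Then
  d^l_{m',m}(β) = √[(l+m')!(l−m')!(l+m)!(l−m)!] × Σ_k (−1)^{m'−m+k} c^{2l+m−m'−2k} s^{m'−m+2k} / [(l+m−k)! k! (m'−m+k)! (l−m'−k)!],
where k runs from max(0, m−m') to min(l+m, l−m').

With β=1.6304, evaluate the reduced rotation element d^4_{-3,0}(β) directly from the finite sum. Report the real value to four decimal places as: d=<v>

d=-0.0876

d^4_{-3,0}(β=1.6304) via Wigner's sum:
c=cos(1.6304/2)=0.685723, s=sin(1.6304/2)=0.727863; N=√[1·5040·24·24]=1703.830978
The bounds max(0,m−m')=3 and min(l+m,l−m')=4 give 2 terms
  k=3: (−1)^0·1703.8310/(144)·0.6857^5·0.7279^3 = +0.691760
  k=4: (−1)^1·1703.8310/(144)·0.6857^3·0.7279^5 = -0.779395
d^4_{-3,0}(1.6304) = +0.691760 -0.779395 = -0.087634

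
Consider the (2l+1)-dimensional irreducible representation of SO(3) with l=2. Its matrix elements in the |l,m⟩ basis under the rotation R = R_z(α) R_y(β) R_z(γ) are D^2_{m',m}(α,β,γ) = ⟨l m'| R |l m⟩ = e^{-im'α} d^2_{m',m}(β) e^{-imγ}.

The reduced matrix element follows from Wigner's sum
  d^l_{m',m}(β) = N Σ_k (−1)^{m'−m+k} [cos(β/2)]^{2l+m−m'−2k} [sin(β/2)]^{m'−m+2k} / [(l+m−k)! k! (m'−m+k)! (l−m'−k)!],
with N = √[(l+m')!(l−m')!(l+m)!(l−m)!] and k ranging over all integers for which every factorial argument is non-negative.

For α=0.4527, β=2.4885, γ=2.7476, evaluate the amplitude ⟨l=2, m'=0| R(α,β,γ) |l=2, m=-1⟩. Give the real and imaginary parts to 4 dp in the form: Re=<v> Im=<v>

D^2_{0,-1}(0.4527,2.4885,2.7476) = e^{-i·0·0.4527}·d^2_{0,-1}(2.4885)·e^{-i·-1·2.7476}. Compute d first:
c=cos(2.4885/2)=0.320774, s=sin(2.4885/2)=0.947156; N=√[2·2·1·6]=4.898979
Admissible k: 0..1 (factorial args all ≥0)
  k=0: (−1)^1·4.8990/(2)·0.3208^3·0.9472^1 = -0.076576
  k=1: (−1)^2·4.8990/(2)·0.3208^1·0.9472^3 = +0.667635
d^2_{0,-1}(2.4885) = -0.076576 +0.667635 = +0.591058
D = (+1.000000+0.000000i)·(+0.591058)·(-0.923384+0.383878i) = -0.545774+0.226894i

Re=-0.5458 Im=0.2269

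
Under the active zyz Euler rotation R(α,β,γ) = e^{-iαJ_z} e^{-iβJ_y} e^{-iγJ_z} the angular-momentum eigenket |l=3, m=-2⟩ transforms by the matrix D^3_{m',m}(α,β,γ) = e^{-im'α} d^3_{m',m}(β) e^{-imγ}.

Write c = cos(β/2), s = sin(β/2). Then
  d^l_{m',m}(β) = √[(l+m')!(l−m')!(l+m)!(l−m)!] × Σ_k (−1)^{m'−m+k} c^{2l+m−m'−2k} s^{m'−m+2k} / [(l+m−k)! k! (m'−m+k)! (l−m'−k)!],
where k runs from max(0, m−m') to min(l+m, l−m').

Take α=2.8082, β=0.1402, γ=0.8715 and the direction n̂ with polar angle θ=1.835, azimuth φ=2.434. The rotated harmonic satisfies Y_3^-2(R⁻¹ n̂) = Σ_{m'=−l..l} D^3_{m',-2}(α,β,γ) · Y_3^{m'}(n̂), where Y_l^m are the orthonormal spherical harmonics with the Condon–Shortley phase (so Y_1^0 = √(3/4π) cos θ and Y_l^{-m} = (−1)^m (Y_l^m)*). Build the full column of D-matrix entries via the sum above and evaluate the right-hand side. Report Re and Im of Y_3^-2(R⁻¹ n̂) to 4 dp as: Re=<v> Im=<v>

Need the full column D^3_{m',-2} for m'=−3..3 at α=2.8082, β=0.1402, γ=0.8715.
cos(β/2)=0.997544, sin(β/2)=0.070043
d^3_{-3,-2}: single k=1 term ⇒ +0.169472;  D = -0.124827-0.114626i
d^3_{-2,-2}: k∈[0..1] ⇒ +0.985354 -0.024290 = +0.961064;  D = +0.456182+0.845898i
d^3_{-1,-2}: k∈[0..1] ⇒ -0.218788 +0.002157 = -0.216630;  D = +0.034767+0.213822i
d^3_{0,-2}: k∈[0..1] ⇒ +0.026608 -0.000131 = +0.026477;  D = -0.004537+0.026085i
d^3_{1,-2}: k∈[0..1] ⇒ -0.002157 +0.000005 = -0.002152;  D = -0.001042+0.001883i
d^3_{2,-2}: k∈[0..1] ⇒ +0.000120 -0.000000 = +0.000120;  D = -0.000089+0.000080i
d^3_{3,-2}: single k=0 term ⇒ -0.000004;  D = -0.000004+0.000002i
Y_3^{m'}(θ=1.835,φ=2.434) and Σ D·Y over m':
  (-0.1248-0.1146i)·(+0.1968-0.3195i)  (+0.4562+0.8459i)·(-0.0385-0.2457i)  (+0.0348+0.2138i)·(+0.1562+0.1336i)  (-0.0045+0.0261i)·(+0.2591+0.0000i)  (-0.0010+0.0019i)·(-0.1562+0.1336i)  (-0.0001+0.0001i)·(-0.0385+0.2457i)  (-0.0000+0.0000i)·(-0.1968-0.3195i)
Y_3^-2(R⁻¹ n̂) = +0.104621-0.082990i

Re=0.1046 Im=-0.0830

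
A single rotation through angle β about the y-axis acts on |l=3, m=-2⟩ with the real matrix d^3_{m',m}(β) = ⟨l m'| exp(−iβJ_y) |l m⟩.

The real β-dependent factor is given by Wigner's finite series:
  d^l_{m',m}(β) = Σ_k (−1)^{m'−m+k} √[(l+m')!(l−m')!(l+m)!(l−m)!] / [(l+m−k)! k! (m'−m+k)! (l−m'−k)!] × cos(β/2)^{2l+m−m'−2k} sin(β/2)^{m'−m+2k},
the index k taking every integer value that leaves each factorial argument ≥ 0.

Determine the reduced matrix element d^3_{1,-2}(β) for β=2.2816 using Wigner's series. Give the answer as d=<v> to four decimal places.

d^3_{1,-2}(β=2.2816) via Wigner's sum:
With c≡cos(β/2)=0.416867 and s≡sin(β/2)=0.908967, N=[24·2·1·120]^{1/2}=75.894664
k: max(0,(-2)−(1))=0 … min(3+(-2),3−(1))=1
  k=0: (−1)^3·75.8947/(12)·0.4169^3·0.9090^3 = -0.344087
  k=1: (−1)^4·75.8947/(24)·0.4169^1·0.9090^5 = +0.817974
d^3_{1,-2}(2.2816) = -0.344087 +0.817974 = +0.473886

d=0.4739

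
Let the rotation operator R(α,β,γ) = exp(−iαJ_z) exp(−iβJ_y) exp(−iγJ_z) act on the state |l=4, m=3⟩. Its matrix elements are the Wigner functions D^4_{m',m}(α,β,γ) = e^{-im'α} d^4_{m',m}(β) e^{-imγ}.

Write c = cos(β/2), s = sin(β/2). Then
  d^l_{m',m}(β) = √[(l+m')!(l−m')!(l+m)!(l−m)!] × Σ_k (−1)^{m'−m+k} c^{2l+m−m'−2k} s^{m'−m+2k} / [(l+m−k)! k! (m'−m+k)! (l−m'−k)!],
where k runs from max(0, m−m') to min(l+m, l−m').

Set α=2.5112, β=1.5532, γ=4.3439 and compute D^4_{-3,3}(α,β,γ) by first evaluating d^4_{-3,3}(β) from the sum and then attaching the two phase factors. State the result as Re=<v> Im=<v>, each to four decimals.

Re=0.2574 Im=0.2572

D^4_{-3,3}(2.5112,1.5532,4.3439) = e^{-i·-3·2.5112}·d^4_{-3,3}(1.5532)·e^{-i·3·4.3439}. Compute d first:
With c≡cos(β/2)=0.713301 and s≡sin(β/2)=0.700858, N=[1·5040·5040·1]^{1/2}=5040.000000
k∈{6,7} keeps every argument non-negative
  k=6: (−1)^0·5040.0000/(720)·0.7133^2·0.7009^6 = +0.422109
  k=7: (−1)^1·5040.0000/(5040)·0.7133^0·0.7009^8 = -0.058216
d^4_{-3,3}(1.5532) = +0.422109 -0.058216 = +0.363893
D = (+0.314929+0.949115i)·(+0.363893)·(+0.893674-0.448717i) = +0.257392+0.257231i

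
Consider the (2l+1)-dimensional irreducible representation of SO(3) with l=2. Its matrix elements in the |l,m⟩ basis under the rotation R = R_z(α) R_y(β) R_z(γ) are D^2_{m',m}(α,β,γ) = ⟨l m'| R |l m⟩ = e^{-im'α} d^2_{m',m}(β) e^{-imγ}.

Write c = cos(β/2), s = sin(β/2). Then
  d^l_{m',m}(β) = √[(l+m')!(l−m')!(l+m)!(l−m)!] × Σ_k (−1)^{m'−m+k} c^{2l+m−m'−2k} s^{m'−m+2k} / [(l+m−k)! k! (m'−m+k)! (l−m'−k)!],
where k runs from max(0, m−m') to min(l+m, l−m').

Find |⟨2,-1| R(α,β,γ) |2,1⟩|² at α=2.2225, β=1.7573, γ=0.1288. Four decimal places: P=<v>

P=0.1391

First d^2_{-1,1}(β=1.7573), then the phase factors e^{-i(-1)α} and e^{-i(1)γ}:
Half-angle: c=0.638191, s=0.769878. N=√(1·6·6·1)=6.000000
k: max(0,(1)−(-1))=2 … min(2+(1),2−(-1))=3
  k=2: (−1)^0·6.0000/(2)·0.6382^2·0.7699^2 = +0.724213
  k=3: (−1)^1·6.0000/(6)·0.6382^0·0.7699^4 = -0.351308
d^2_{-1,1}(1.7573) = +0.724213 -0.351308 = +0.372906
|D^2_{-1,1}|² = |d^2_{-1,1}(β)|² = (+0.372906)² = 0.139059 (the z-rotation phases have unit modulus)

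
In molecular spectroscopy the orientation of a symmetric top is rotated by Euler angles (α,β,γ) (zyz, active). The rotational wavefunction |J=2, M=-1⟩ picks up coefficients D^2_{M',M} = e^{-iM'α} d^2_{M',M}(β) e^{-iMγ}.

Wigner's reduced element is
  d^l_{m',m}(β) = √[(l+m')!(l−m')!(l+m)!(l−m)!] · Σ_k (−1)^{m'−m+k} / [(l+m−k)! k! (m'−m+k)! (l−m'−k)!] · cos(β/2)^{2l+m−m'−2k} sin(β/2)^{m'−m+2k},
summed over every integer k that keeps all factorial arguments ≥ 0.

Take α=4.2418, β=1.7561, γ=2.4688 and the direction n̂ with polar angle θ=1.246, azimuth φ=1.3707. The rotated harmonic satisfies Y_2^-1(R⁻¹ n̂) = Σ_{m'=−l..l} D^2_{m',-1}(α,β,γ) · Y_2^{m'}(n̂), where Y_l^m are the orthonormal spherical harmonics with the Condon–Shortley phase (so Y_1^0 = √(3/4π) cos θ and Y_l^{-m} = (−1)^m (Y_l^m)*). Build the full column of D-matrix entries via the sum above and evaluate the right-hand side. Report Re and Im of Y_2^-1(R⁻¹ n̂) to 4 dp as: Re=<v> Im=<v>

Re=0.0326 Im=0.2133

Need the full column D^2_{m',-1} for m'=−2..2 at α=4.2418, β=1.7561, γ=2.4688.
cos(β/2)=0.638653, sin(β/2)=0.769495
d^2_{-2,-1}: single k=1 term ⇒ +0.400895;  D = -0.017303-0.400521i
d^2_{-1,-1}: k∈[0..1] ⇒ +0.166364 -0.724540 = -0.558176;  D = -0.507963-0.231375i
d^2_{0,-1}: k∈[0..1] ⇒ -0.490994 +0.712784 = +0.221790;  D = -0.173459+0.138213i
d^2_{1,-1}: k∈[0..1] ⇒ +0.724540 -0.350609 = +0.373931;  D = -0.075096-0.366313i
d^2_{2,-1}: single k=0 term ⇒ -0.581986;  D = -0.561151-0.154328i
Y_2^{m'}(θ=1.246,φ=1.3707) and Σ D·Y over m':
  (-0.0173-0.4005i)·(-0.3195-0.1352i)  (-0.5080-0.2314i)·(+0.0464-0.2290i)  (-0.1735+0.1382i)·(-0.2190+0.0000i)  (-0.0751-0.3663i)·(-0.0464-0.2290i)  (-0.5612-0.1543i)·(-0.3195+0.1352i)
Y_2^-1(R⁻¹ n̂) = +0.032586+0.213281i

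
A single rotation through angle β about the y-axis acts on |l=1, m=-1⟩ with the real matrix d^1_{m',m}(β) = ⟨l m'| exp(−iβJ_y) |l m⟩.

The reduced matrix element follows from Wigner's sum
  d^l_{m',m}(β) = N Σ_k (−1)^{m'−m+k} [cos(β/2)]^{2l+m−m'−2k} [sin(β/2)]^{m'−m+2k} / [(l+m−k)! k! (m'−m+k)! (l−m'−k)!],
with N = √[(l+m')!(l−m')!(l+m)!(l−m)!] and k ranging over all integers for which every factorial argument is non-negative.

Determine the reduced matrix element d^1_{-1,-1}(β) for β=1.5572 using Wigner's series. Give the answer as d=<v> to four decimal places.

d=0.5068

d^1_{-1,-1}(β=1.5572) via Wigner's sum:
Half-angle: c=0.711897, s=0.702283. N=√(1·2·1·2)=2.000000
k∈{0} keeps every argument non-negative
  k=0: (−1)^0·2.0000/(2)·0.7119^2·0.7023^0 = +0.506798
d^1_{-1,-1}(1.5572) = +0.506798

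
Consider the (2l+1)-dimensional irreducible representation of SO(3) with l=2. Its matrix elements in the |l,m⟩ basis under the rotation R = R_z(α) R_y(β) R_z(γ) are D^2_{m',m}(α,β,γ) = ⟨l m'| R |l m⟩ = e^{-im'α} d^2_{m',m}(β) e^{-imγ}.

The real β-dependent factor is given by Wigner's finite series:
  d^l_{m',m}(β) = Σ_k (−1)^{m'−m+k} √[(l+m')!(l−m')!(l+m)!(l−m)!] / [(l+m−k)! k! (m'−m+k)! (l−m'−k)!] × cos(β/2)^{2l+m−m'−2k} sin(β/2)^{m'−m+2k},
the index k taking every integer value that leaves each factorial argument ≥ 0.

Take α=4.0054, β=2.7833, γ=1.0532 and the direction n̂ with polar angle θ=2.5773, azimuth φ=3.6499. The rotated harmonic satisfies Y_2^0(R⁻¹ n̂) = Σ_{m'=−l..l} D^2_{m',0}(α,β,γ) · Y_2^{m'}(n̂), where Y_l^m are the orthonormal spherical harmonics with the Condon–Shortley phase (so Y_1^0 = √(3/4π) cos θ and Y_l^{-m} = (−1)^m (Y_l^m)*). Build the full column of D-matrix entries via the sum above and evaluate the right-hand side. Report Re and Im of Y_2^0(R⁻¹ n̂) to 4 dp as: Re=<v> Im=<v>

Re=0.5696 Im=0.0000

Need the full column D^2_{m',0} for m'=−2..2 at α=4.0054, β=2.7833, γ=1.0532.
cos(β/2)=0.178190, sin(β/2)=0.983996
d^2_{-2,0}: single k=2 term ⇒ +0.075306;  D = -0.011761+0.074382i
d^2_{-1,0}: k∈[1..2] ⇒ +0.013637 -0.415851 = -0.402215;  D = +0.261257+0.305812i
d^2_{0,0}: k∈[0..2] ⇒ +0.001008 -0.122974 +0.937505 = +0.815540;  D = +0.815540+0.000000i
d^2_{1,0}: k∈[0..1] ⇒ -0.013637 +0.415851 = +0.402215;  D = -0.261257+0.305812i
d^2_{2,0}: single k=0 term ⇒ +0.075306;  D = -0.011761-0.074382i
Y_2^{m'}(θ=2.5773,φ=3.6499) and Σ D·Y over m':
  (-0.0118+0.0744i)·(+0.0581-0.0939i)  (+0.2613+0.3058i)·(+0.3050-0.1699i)  (+0.8155+0.0000i)·(+0.3601+0.0000i)  (-0.2613+0.3058i)·(-0.3050-0.1699i)  (-0.0118-0.0744i)·(+0.0581+0.0939i)
Y_2^0(R⁻¹ n̂) = +0.569604-0.000000i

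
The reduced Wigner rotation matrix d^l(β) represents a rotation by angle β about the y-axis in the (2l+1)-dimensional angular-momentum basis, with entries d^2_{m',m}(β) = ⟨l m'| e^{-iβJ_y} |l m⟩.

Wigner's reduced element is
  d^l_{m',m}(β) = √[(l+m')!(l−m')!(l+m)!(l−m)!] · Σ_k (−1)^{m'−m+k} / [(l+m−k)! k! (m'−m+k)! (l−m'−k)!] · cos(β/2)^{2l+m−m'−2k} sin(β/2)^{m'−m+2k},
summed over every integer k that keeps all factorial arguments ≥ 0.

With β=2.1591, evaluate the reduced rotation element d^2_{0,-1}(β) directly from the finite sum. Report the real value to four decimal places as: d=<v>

d^2_{0,-1}(β=2.1591) via Wigner's sum:
Half-angle: c=0.471725, s=0.881746. N=√(2·2·1·6)=4.898979
The bounds max(0,m−m')=0 and min(l+m,l−m')=1 give 2 terms
  k=0: (−1)^1·4.8990/(2)·0.4717^3·0.8817^1 = -0.226718
  k=1: (−1)^2·4.8990/(2)·0.4717^1·0.8817^3 = +0.792127
d^2_{0,-1}(2.1591) = -0.226718 +0.792127 = +0.565409

d=0.5654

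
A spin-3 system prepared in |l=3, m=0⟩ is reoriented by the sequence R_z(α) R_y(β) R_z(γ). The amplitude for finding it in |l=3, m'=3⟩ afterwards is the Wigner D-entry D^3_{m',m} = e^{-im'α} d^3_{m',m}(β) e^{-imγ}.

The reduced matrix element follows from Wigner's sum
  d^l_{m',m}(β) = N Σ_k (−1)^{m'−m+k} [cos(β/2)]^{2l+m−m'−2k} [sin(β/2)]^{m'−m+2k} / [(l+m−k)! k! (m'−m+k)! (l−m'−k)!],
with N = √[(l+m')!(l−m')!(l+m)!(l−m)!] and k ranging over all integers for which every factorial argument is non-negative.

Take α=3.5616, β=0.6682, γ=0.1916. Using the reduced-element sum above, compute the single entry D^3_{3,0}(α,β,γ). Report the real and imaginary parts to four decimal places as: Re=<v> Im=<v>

D^3_{3,0}(3.5616,0.6682,0.1916) = e^{-i·3·3.5616}·d^3_{3,0}(0.6682)·e^{-i·0·0.1916}. Compute d first:
With c≡cos(β/2)=0.944706 and s≡sin(β/2)=0.327919, N=[720·1·6·6]^{1/2}=160.996894
Admissible k: 0..0 (factorial args all ≥0)
  k=0: (−1)^3·160.9969/(36)·0.9447^3·0.3279^3 = -0.132955
d^3_{3,0}(0.6682) = -0.132955
D = (-0.305796+0.952097i)·(-0.132955)·(+1.000000+0.000000i) = +0.040657-0.126586i

Re=0.0407 Im=-0.1266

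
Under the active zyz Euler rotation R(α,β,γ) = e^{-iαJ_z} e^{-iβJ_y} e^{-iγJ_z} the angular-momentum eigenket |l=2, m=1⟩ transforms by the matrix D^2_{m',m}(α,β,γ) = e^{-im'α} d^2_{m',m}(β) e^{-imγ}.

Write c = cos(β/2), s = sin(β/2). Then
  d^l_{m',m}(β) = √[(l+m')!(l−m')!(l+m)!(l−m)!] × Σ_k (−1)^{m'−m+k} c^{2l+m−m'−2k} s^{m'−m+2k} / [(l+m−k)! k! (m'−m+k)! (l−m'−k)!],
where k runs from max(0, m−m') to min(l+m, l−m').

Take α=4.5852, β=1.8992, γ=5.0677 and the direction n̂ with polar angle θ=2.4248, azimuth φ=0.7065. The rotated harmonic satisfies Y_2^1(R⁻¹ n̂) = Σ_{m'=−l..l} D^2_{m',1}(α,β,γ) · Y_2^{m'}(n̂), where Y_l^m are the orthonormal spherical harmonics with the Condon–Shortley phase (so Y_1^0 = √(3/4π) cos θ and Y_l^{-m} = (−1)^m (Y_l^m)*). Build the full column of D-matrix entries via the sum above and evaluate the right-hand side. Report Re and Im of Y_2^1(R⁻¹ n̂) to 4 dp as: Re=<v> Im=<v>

Need the full column D^2_{m',1} for m'=−2..2 at α=4.5852, β=1.8992, γ=5.0677.
cos(β/2)=0.582008, sin(β/2)=0.813183
d^2_{-2,1}: single k=3 term ⇒ +0.625927;  D = -0.358414-0.513151i
d^2_{-1,1}: k∈[2..3] ⇒ +0.671980 -0.437273 = +0.234707;  D = +0.207912-0.108903i
d^2_{0,1}: k∈[1..2] ⇒ +0.392692 -0.766601 = -0.373909;  D = -0.130076-0.350554i
d^2_{1,1}: k∈[0..1] ⇒ +0.114741 -0.671980 = -0.557239;  D = +0.542803-0.126019i
d^2_{2,1}: single k=0 term ⇒ -0.320631;  D = +0.032307+0.318999i
Y_2^{m'}(θ=2.4248,φ=0.7065) and Σ D·Y over m':
  (-0.3584-0.5132i)·(+0.0262-0.1646i)  (+0.2079-0.1089i)·(-0.2911+0.2484i)  (-0.1301-0.3506i)·(+0.2224+0.0000i)  (+0.5428-0.1260i)·(+0.2911+0.2484i)  (+0.0323+0.3190i)·(+0.0262+0.1646i)
Y_2^1(R⁻¹ n̂) = -0.018659+0.162778i

Re=-0.0187 Im=0.1628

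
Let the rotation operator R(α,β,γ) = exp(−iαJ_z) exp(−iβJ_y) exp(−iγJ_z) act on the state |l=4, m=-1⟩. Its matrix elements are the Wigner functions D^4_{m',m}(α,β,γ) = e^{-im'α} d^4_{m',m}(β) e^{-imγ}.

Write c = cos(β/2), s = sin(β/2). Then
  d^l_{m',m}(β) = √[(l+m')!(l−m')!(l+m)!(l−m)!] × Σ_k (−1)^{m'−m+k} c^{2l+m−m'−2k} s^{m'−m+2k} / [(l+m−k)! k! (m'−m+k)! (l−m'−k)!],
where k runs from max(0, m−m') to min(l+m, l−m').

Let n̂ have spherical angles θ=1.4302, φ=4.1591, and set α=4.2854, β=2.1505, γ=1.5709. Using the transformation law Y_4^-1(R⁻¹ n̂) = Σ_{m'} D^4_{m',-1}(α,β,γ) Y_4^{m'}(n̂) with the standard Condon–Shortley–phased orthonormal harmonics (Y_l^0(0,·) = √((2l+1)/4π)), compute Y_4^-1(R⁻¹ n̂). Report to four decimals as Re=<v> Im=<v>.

Need the full column D^4_{m',-1} for m'=−4..4 at α=4.2854, β=2.1505, γ=1.5709.
cos(β/2)=0.475512, sin(β/2)=0.879709
d^4_{-4,-1}: single k=3 term ⇒ +0.123857;  D = +0.122695-0.016922i
d^4_{-3,-1}: k∈[2..3] ⇒ +0.071010 -0.405063 = -0.334053;  D = +0.095502-0.320111i
d^4_{-2,-1}: k∈[1..3] ⇒ +0.020517 -0.351101 +0.801116 = +0.470532;  D = -0.354702-0.309171i
d^4_{-1,-1}: k∈[0..3] ⇒ +0.002614 -0.134196 +0.918596 -1.047992 = -0.260978;  D = -0.237558+0.108055i
d^4_{0,-1}: k∈[0..3] ⇒ -0.021627 +0.444112 -1.520012 +0.867062 = -0.230464;  D = +0.000024-0.230464i
d^4_{1,-1}: k∈[0..3] ⇒ +0.089464 -0.918596 +1.571988 -0.358684 = +0.384171;  D = -0.349663-0.159134i
d^4_{2,-1}: k∈[0..2] ⇒ -0.234067 +1.201675 -0.822567 = +0.145040;  D = +0.109355-0.095278i
d^4_{3,-1}: k∈[0..1] ⇒ +0.405063 -0.831818 = -0.426755;  D = -0.121919-0.408969i
d^4_{4,-1}: single k=0 term ⇒ -0.423911;  D = +0.419924+0.058005i
Y_4^{m'}(θ=1.4302,φ=4.1591) and Σ D·Y over m':
  (+0.1227-0.0169i)·(-0.2548+0.3405i)  (+0.0955-0.3201i)·(+0.1696+0.0151i)  (-0.3547-0.3092i)·(+0.1266+0.2529i)  (-0.2376+0.1081i)·(+0.0987-0.1599i)  (+0.0000-0.2305i)·(+0.2565+0.0000i)  (-0.3497-0.1591i)·(-0.0987-0.1599i)  (+0.1094-0.0953i)·(+0.1266-0.2529i)  (-0.1219-0.4090i)·(-0.1696+0.0151i)  (+0.4199+0.0580i)·(-0.2548-0.3405i)
Y_4^-1(R⁻¹ n̂) = -0.038894-0.204467i

Re=-0.0389 Im=-0.2045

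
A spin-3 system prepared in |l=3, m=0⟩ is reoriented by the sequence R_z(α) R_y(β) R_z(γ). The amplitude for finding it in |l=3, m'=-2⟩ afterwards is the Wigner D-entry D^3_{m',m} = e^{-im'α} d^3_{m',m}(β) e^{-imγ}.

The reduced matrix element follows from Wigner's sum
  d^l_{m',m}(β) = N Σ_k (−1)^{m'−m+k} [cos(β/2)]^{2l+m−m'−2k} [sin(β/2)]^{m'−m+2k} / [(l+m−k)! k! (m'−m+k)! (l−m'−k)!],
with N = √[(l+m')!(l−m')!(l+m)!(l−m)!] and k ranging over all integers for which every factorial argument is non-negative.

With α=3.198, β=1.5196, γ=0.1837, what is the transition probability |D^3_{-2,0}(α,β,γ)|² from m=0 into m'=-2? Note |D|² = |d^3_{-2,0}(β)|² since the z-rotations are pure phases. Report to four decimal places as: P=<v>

P=0.0049

D^3_{-2,0}(3.198,1.5196,0.1837) = e^{-i·-2·3.198}·d^3_{-2,0}(1.5196)·e^{-i·0·0.1837}. Compute d first:
With c≡cos(β/2)=0.724974 and s≡sin(β/2)=0.688776, N=[1·120·6·6]^{1/2}=65.726707
The bounds max(0,m−m')=2 and min(l+m,l−m')=3 give 2 terms
  k=2: (−1)^0·65.7267/(12)·0.7250^4·0.6888^2 = +0.717805
  k=3: (−1)^1·65.7267/(12)·0.7250^2·0.6888^4 = -0.647916
d^3_{-2,0}(1.5196) = +0.717805 -0.647916 = +0.069889
|D^3_{-2,0}|² = |d^3_{-2,0}(β)|² = (+0.069889)² = 0.004885 (the z-rotation phases have unit modulus)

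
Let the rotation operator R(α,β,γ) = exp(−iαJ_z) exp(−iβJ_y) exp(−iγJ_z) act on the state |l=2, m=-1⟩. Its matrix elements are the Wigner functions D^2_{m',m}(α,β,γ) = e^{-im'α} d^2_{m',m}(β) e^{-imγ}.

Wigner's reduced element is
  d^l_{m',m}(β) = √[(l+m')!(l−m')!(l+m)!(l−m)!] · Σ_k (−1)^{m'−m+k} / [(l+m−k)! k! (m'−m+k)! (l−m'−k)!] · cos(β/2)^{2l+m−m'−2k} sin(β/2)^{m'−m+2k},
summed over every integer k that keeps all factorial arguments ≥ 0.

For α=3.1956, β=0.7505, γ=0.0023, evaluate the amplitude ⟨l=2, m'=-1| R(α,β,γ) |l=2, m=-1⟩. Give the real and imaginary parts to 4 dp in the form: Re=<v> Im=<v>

Re=-0.3999 Im=-0.0225

First d^2_{-1,-1}(β=0.7505), then the phase factors e^{-i(-1)α} and e^{-i(-1)γ}:
With c≡cos(β/2)=0.930416 and s≡sin(β/2)=0.366505, N=[1·6·1·6]^{1/2}=6.000000
Admissible k: 0..1 (factorial args all ≥0)
  k=0: (−1)^0·6.0000/(6)·0.9304^4·0.3665^0 = +0.749391
  k=1: (−1)^1·6.0000/(2)·0.9304^2·0.3665^2 = -0.348848
d^2_{-1,-1}(0.7505) = +0.749391 -0.348848 = +0.400544
Attach z-rotation phases: D = e^{-i(-1)(3.1956)}·(+0.400544)·e^{-i(-1)(0.0023)} = -0.399909-0.022542i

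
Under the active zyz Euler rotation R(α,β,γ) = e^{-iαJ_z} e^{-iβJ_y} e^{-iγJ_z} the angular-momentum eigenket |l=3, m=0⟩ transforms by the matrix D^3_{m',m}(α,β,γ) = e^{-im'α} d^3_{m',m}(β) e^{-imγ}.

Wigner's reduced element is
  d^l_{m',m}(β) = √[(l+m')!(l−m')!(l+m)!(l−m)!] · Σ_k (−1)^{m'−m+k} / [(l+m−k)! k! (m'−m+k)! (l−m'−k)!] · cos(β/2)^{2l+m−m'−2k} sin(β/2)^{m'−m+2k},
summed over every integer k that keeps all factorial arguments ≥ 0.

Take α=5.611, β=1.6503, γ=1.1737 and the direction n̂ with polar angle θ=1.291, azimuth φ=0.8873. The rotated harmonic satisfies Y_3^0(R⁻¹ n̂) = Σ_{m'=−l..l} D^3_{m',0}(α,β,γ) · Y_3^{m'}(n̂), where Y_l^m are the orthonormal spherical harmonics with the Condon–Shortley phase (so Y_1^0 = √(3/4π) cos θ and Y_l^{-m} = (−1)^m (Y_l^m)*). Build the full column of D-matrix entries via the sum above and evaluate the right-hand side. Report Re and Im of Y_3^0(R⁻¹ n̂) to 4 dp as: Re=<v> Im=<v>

Need the full column D^3_{m',0} for m'=−3..3 at α=5.611, β=1.6503, γ=1.1737.
cos(β/2)=0.678447, sin(β/2)=0.734650
d^3_{-3,0}: single k=3 term ⇒ +0.553736;  D = -0.238740-0.499627i
d^3_{-2,0}: k∈[2..3] ⇒ +0.626303 -0.734367 = -0.108064;  D = -0.024260+0.105306i
d^3_{-1,0}: k∈[1..3] ⇒ +0.365805 -1.286767 +0.502930 = -0.418032;  D = -0.327094+0.260307i
d^3_{0,0}: k∈[0..3] ⇒ +0.097520 -1.029120 +1.206688 -0.157210 = +0.117878;  D = +0.117878+0.000000i
d^3_{1,0}: k∈[0..2] ⇒ -0.365805 +1.286767 -0.502930 = +0.418032;  D = +0.327094+0.260307i
d^3_{2,0}: k∈[0..1] ⇒ +0.626303 -0.734367 = -0.108064;  D = -0.024260-0.105306i
d^3_{3,0}: single k=0 term ⇒ -0.553736;  D = +0.238740-0.499627i
Y_3^{m'}(θ=1.291,φ=0.8873) and Σ D·Y over m':
  (-0.2387-0.4996i)·(-0.3286-0.1709i)  (-0.0243+0.1053i)·(-0.0528-0.2553i)  (-0.3271+0.2603i)·(-0.1214+0.1490i)  (+0.1179+0.0000i)·(-0.2699+0.0000i)  (+0.3271+0.2603i)·(+0.1214+0.1490i)  (-0.0243-0.1053i)·(-0.0528+0.2553i)  (+0.2387-0.4996i)·(+0.3286-0.1709i)
Y_3^0(R⁻¹ n̂) = +0.012420+0.000000i

Re=0.0124 Im=0.0000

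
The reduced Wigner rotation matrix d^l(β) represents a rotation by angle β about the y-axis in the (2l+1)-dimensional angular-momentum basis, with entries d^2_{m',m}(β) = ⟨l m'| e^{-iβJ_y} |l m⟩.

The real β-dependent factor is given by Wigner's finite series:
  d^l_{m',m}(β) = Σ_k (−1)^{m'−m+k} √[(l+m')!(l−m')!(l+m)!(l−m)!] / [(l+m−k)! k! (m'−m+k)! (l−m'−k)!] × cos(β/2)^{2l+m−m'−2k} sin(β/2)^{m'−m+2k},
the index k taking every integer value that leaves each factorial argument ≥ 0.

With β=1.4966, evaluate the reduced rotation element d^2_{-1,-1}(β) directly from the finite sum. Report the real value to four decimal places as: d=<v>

d=-0.4574

d^2_{-1,-1}(β=1.4966) via Wigner's sum:
Half-angle: c=0.732847, s=0.680394. N=√(1·6·1·6)=6.000000
k∈{0,1} keeps every argument non-negative
  k=0: (−1)^0·6.0000/(6)·0.7328^4·0.6804^0 = +0.288438
  k=1: (−1)^1·6.0000/(2)·0.7328^2·0.6804^2 = -0.745879
d^2_{-1,-1}(1.4966) = +0.288438 -0.745879 = -0.457441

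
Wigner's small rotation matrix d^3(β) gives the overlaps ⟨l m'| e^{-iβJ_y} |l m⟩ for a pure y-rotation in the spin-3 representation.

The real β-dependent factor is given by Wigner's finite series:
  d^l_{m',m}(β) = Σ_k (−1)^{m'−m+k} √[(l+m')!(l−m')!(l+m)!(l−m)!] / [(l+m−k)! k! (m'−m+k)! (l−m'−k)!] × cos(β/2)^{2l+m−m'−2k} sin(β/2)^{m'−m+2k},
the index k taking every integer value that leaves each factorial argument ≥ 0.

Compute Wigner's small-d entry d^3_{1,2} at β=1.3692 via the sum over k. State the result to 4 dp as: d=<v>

d=-0.1856

d^3_{1,2}(β=1.3692) via Wigner's sum:
Half-angle: c=0.774672, s=0.632363. N=√(24·2·120·1)=75.894664
The bounds max(0,m−m')=1 and min(l+m,l−m')=2 give 2 terms
  k=1: (−1)^0·75.8947/(24)·0.7747^5·0.6324^1 = +0.557900
  k=2: (−1)^1·75.8947/(12)·0.7747^3·0.6324^3 = -0.743504
d^3_{1,2}(1.3692) = +0.557900 -0.743504 = -0.185605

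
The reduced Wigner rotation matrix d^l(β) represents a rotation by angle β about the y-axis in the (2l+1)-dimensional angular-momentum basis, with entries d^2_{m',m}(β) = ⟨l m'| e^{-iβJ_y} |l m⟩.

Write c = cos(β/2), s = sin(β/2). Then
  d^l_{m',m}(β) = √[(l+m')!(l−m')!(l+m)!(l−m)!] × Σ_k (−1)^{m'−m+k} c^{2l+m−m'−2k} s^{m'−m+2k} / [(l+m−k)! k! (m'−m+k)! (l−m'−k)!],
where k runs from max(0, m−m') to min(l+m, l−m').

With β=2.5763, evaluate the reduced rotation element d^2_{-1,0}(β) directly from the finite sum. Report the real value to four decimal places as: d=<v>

d^2_{-1,0}(β=2.5763) via Wigner's sum:
c=cos(2.5763/2)=0.278898, s=sin(2.5763/2)=0.960321; N=√[1·6·2·2]=4.898979
k∈{1,2} keeps every argument non-negative
  k=1: (−1)^0·4.8990/(2)·0.2789^3·0.9603^1 = +0.051030
  k=2: (−1)^1·4.8990/(2)·0.2789^1·0.9603^3 = -0.605020
d^2_{-1,0}(2.5763) = +0.051030 -0.605020 = -0.553990

d=-0.5540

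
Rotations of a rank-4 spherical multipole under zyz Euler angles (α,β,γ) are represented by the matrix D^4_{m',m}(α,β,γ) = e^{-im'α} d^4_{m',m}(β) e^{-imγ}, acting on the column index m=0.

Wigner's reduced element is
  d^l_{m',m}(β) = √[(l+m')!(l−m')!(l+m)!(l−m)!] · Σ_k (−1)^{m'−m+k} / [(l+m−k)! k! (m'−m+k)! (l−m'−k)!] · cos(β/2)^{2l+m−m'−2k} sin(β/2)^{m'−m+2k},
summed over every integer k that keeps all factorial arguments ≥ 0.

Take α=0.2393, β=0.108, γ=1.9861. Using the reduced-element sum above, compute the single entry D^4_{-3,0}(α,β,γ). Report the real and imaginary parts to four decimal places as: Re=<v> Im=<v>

Re=0.0014 Im=0.0012

D^4_{-3,0}(0.2393,0.108,1.9861) = e^{-i·-3·0.2393}·d^4_{-3,0}(0.108)·e^{-i·0·1.9861}. Compute d first:
c=cos(0.108/2)=0.998542, s=sin(0.108/2)=0.053974; N=√[1·5040·24·24]=1703.830978
The bounds max(0,m−m')=3 and min(l+m,l−m')=4 give 2 terms
  k=3: (−1)^0·1703.8310/(144)·0.9985^5·0.0540^3 = +0.001847
  k=4: (−1)^1·1703.8310/(144)·0.9985^3·0.0540^5 = -0.000005
d^4_{-3,0}(0.108) = +0.001847 -0.000005 = +0.001842
D = (+0.753189+0.657804i)·(+0.001842)·(+1.000000+0.000000i) = +0.001387+0.001211i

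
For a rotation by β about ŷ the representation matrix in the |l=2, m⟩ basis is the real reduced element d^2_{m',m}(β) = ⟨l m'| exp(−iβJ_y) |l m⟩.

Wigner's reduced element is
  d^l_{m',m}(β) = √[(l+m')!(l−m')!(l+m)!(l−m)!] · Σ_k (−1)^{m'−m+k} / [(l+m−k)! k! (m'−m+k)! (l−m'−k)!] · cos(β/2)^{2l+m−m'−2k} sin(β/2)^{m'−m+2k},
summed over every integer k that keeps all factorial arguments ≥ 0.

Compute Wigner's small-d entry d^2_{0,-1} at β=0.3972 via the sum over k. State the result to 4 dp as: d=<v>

d=-0.4369

d^2_{0,-1}(β=0.3972) via Wigner's sum:
c=cos(0.3972/2)=0.980344, s=sin(0.3972/2)=0.197297; N=√[2·2·1·6]=4.898979
Admissible k: 0..1 (factorial args all ≥0)
  k=0: (−1)^1·4.8990/(2)·0.9803^3·0.1973^1 = -0.455335
  k=1: (−1)^2·4.8990/(2)·0.9803^1·0.1973^3 = +0.018442
d^2_{0,-1}(0.3972) = -0.455335 +0.018442 = -0.436893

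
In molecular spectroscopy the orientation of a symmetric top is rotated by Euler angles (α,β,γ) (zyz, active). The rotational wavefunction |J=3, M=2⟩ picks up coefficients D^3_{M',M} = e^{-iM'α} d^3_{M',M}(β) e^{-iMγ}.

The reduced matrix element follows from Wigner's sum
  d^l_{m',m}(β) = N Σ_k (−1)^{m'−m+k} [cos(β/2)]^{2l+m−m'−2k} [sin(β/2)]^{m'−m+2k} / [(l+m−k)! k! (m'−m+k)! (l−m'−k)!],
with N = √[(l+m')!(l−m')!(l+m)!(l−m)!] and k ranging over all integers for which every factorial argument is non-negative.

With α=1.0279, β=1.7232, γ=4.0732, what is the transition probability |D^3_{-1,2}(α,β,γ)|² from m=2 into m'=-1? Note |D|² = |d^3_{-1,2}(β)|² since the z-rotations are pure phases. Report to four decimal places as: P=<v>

First d^3_{-1,2}(β=1.7232), then the phase factors e^{-i(-1)α} and e^{-i(2)γ}:
With c≡cos(β/2)=0.651224 and s≡sin(β/2)=0.758885, N=[2·24·120·1]^{1/2}=75.894664
Admissible k: 3..4 (factorial args all ≥0)
  k=3: (−1)^0·75.8947/(12)·0.6512^3·0.7589^3 = +0.763396
  k=4: (−1)^1·75.8947/(24)·0.6512^1·0.7589^5 = -0.518336
d^3_{-1,2}(1.7232) = +0.763396 -0.518336 = +0.245060
|D^3_{-1,2}|² = |d^3_{-1,2}(β)|² = (+0.245060)² = 0.060054 (the z-rotation phases have unit modulus)

P=0.0601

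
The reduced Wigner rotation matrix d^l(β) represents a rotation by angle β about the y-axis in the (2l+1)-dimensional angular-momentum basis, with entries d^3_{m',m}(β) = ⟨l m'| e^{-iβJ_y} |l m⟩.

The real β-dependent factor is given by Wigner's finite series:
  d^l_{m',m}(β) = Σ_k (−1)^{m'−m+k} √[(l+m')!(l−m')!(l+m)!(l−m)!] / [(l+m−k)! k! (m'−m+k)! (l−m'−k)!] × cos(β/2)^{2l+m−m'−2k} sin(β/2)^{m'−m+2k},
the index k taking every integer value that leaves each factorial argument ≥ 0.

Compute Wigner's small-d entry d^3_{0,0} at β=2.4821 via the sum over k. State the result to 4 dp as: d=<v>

d^3_{0,0}(β=2.4821) via Wigner's sum:
With c≡cos(β/2)=0.323803 and s≡sin(β/2)=0.946125, N=[6·6·6·6]^{1/2}=36.000000
k: max(0,(0)−(0))=0 … min(3+(0),3−(0))=3
  k=0: (−1)^0·36.0000/(36)·0.3238^6·0.9461^0 = +0.001153
  k=1: (−1)^1·36.0000/(4)·0.3238^4·0.9461^2 = -0.088565
  k=2: (−1)^2·36.0000/(4)·0.3238^2·0.9461^4 = +0.756132
  k=3: (−1)^3·36.0000/(36)·0.3238^0·0.9461^6 = -0.717282
d^3_{0,0}(2.4821) = +0.001153 -0.088565 +0.756132 -0.717282 = -0.048562

d=-0.0486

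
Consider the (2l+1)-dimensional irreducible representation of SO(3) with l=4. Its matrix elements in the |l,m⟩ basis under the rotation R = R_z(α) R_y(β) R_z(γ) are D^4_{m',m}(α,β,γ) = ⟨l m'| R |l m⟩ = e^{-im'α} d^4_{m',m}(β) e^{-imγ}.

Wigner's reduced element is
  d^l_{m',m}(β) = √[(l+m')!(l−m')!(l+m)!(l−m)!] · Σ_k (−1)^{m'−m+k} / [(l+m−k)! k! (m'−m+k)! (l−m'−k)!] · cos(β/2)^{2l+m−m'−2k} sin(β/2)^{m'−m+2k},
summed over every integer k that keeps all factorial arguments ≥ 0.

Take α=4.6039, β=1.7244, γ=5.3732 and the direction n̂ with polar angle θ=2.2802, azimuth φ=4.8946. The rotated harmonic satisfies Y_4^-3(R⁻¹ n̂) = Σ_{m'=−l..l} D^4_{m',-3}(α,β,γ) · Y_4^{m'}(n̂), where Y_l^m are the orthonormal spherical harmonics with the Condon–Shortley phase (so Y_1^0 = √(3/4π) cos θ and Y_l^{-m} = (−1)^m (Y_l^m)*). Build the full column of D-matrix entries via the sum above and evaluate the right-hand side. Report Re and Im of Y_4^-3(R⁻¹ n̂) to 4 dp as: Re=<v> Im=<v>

Re=-0.1424 Im=0.1330

Need the full column D^4_{m',-3} for m'=−4..4 at α=4.6039, β=1.7244, γ=5.3732.
cos(β/2)=0.650769, sin(β/2)=0.759276
d^4_{-4,-3}: single k=1 term ⇒ +0.106153;  D = -0.106126+0.002369i
d^4_{-3,-3}: k∈[0..1] ⇒ +0.032167 -0.306519 = -0.274352;  D = -0.023612+0.273334i
d^4_{-2,-3}: k∈[0..1] ⇒ -0.140427 +0.573479 = +0.433052;  D = +0.424873+0.083766i
d^4_{-1,-3}: k∈[0..1] ⇒ +0.347560 -0.788541 = -0.440981;  D = +0.131644-0.420873i
d^4_{0,-3}: k∈[0..1] ⇒ -0.604500 +0.822891 = +0.218391;  D = -0.200149-0.087381i
d^4_{1,-3}: k∈[0..1] ⇒ +0.788541 -0.644053 = +0.144488;  D = +0.071809-0.125380i
d^4_{2,-3}: k∈[0..1] ⇒ -0.780663 +0.354233 = -0.426431;  D = -0.344915-0.250752i
d^4_{3,-3}: k∈[0..1] ⇒ +0.568002 -0.110458 = +0.457544;  D = -0.307536+0.338774i
d^4_{4,-3}: single k=0 term ⇒ -0.267775;  D = +0.177612+0.200393i
Y_4^{m'}(θ=2.2802,φ=4.8946) and Σ D·Y over m':
  (-0.1061+0.0024i)·(+0.1094-0.0977i)  (-0.0236+0.2733i)·(+0.1851+0.3042i)  (+0.4249+0.0838i)·(-0.3545+0.1352i)  (+0.1316-0.4209i)·(+0.0013+0.0069i)  (-0.2001-0.0874i)·(-0.3626+0.0000i)  (+0.0718-0.1254i)·(-0.0013+0.0069i)  (-0.3449-0.2508i)·(-0.3545-0.1352i)  (-0.3075+0.3388i)·(-0.1851+0.3042i)  (+0.1776+0.2004i)·(+0.1094+0.0977i)
Y_4^-3(R⁻¹ n̂) = -0.142358+0.133038i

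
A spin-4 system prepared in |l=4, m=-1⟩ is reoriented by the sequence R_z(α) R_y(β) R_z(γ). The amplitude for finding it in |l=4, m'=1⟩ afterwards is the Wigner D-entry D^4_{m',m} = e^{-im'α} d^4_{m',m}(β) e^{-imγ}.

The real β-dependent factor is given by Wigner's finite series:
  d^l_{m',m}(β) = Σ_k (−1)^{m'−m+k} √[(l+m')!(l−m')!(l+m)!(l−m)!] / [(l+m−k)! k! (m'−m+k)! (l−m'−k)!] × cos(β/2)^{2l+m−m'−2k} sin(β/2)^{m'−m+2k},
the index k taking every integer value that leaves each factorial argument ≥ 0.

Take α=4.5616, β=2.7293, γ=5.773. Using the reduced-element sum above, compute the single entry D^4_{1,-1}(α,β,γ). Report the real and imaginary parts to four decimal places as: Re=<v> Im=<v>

First d^4_{1,-1}(β=2.7293), then the phase factors e^{-i(1)α} and e^{-i(-1)γ}:
c=cos(2.7293/2)=0.204689, s=sin(2.7293/2)=0.978827; N=√[120·6·6·120]=720.000000
The bounds max(0,m−m')=0 and min(l+m,l−m')=3 give 4 terms
  k=0: (−1)^2·720.0000/(72)·0.2047^6·0.9788^2 = +0.000705
  k=1: (−1)^3·720.0000/(24)·0.2047^4·0.9788^4 = -0.048342
  k=2: (−1)^4·720.0000/(48)·0.2047^2·0.9788^6 = +0.552736
  k=3: (−1)^5·720.0000/(720)·0.2047^0·0.9788^8 = -0.842650
d^4_{1,-1}(2.7293) = +0.000705 -0.048342 +0.552736 -0.842650 = -0.337552
Phases: e^{-i·(1)·4.5616}=-0.150218+0.988653i, e^{-i·(-1)·5.773}=+0.872654-0.488339i ⇒ D=-0.118720-0.315986i

Re=-0.1187 Im=-0.3160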